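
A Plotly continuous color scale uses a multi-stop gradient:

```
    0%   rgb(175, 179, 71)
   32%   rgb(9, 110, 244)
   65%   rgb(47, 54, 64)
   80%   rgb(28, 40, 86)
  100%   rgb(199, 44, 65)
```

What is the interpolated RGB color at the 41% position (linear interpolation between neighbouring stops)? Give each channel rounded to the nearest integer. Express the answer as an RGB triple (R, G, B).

(19, 95, 195)

41% lies between the 32% and 65% stops, so the local fraction is t = (41 − 32)/(65 − 32) = 9/33 ≈ 0.2727.
R = 9 + 0.2727 × (47 − 9) = 19.363 → 19
G = 110 + 0.2727 × (54 − 110) = 94.729 → 95
B = 244 + 0.2727 × (64 − 244) = 194.914 → 195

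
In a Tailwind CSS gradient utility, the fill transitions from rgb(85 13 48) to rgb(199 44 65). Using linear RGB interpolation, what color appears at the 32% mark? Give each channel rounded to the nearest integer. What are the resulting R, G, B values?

(121, 23, 53)

32% corresponds to t = 0.32.
R = 85 + 0.32 × (199 − 85) = 85 + 0.32 × 114 = 121.48 → 121
G = 13 + 0.32 × (44 − 13) = 13 + 0.32 × 31 = 22.92 → 23
B = 48 + 0.32 × (65 − 48) = 48 + 0.32 × 17 = 53.44 → 53
So the blended color is (121, 23, 53), about #791735.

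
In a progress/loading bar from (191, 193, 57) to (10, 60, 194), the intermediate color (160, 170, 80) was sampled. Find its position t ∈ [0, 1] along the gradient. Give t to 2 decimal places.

Invert the lerp on the R channel (largest span, 181): t = (160 − 191) / (10 − 191) = -31/-181 = 0.17127.
Check on G: (170 − 193)/(60 − 193) = 0.1729 ✓

0.17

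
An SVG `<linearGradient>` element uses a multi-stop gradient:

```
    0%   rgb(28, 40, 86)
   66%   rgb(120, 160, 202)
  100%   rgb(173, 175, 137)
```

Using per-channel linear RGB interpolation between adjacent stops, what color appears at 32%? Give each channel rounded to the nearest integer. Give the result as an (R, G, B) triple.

32% lies between the 0% and 66% stops, so the local fraction is t = (32 − 0)/(66 − 0) = 32/66 ≈ 0.4848.
R = 28 + 0.4848 × (120 − 28) = 72.602 → 73
G = 40 + 0.4848 × (160 − 40) = 98.176 → 98
B = 86 + 0.4848 × (202 − 86) = 142.237 → 142

(73, 98, 142)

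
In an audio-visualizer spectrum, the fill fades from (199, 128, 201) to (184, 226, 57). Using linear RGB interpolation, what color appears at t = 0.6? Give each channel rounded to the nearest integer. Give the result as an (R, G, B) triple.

(190, 187, 115)

R = 199 + 0.6 × (184 − 199) = 199 + 0.6 × -15 = 190 → 190
G = 128 + 0.6 × (226 − 128) = 128 + 0.6 × 98 = 186.8 → 187
B = 201 + 0.6 × (57 − 201) = 201 + 0.6 × -144 = 114.6 → 115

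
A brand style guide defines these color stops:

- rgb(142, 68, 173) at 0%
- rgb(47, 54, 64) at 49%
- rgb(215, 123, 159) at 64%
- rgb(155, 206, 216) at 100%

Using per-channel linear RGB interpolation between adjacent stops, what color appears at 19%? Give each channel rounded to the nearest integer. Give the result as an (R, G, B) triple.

(105, 63, 131)

19% lies between the 0% and 49% stops, so the local fraction is t = (19 − 0)/(49 − 0) = 19/49 ≈ 0.3878.
R = 142 + 0.3878 × (47 − 142) = 105.159 → 105
G = 68 + 0.3878 × (54 − 68) = 62.571 → 63
B = 173 + 0.3878 × (64 − 173) = 130.73 → 131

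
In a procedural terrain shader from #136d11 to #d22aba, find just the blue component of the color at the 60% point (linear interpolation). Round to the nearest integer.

118

B₁ = 17 (from #136d11), B₂ = 186 (from #d22aba).
B = 17 + 0.6 × (186 − 17) = 118.4 → 118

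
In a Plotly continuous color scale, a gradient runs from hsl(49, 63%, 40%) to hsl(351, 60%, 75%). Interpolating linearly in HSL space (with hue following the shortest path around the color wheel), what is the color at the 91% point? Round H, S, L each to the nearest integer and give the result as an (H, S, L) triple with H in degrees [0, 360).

Hue: 351 − 49 = 302°, but |302| > 180 so the shorter arc goes the other way: Δh = 302 − 360 = -58°.
H = 49 + 0.91 × (-58) = -3.78 → -4 → -4 mod 360 = 356°
S = 63 + 0.91 × (60 − 63) = 60.27 → 60%
L = 40 + 0.91 × (75 − 40) = 71.85 → 72%

(356, 60, 72)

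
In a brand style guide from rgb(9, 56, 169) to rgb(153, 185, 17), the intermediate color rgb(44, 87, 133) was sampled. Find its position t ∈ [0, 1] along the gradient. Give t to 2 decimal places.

0.24

Invert the lerp on the B channel (largest span, 152): t = (133 − 169) / (17 − 169) = -36/-152 = 0.23684.
Check on R: (44 − 9)/(153 − 9) = 0.2431 ✓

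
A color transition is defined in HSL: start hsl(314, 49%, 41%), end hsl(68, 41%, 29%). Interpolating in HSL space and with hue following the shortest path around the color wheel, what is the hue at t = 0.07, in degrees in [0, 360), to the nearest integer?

322

Hue: 68 − 314 = -246°, but |-246| > 180 so the shorter arc goes the other way: Δh = -246 + 360 = 114°.
H = 314 + 0.07 × (114) = 321.98 → 322°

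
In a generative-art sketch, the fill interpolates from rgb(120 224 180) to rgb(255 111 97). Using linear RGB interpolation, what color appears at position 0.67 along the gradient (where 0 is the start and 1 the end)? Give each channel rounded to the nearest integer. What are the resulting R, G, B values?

R = 120 + 0.67 × (255 − 120) = 120 + 0.67 × 135 = 210.45 → 210
G = 224 + 0.67 × (111 − 224) = 224 + 0.67 × -113 = 148.29 → 148
B = 180 + 0.67 × (97 − 180) = 180 + 0.67 × -83 = 124.39 → 124

(210, 148, 124)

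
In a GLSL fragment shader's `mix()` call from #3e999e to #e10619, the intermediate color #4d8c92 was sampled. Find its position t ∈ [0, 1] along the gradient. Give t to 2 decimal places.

Invert the lerp on the R channel (largest span, 163): t = (77 − 62) / (225 − 62) = 15/163 = 0.092025.
Check on G: (140 − 153)/(6 − 153) = 0.08844 ✓

0.09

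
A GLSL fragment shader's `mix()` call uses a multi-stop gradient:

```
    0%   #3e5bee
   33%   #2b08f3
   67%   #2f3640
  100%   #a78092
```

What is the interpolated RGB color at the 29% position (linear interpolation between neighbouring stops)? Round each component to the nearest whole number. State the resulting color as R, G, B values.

29% lies between the 0% and 33% stops, so the local fraction is t = (29 − 0)/(33 − 0) = 29/33 ≈ 0.8788.
#3e5bee → (62, 91, 238); #2b08f3 → (43, 8, 243).
R = 62 + 0.8788 × (43 − 62) = 45.303 → 45
G = 91 + 0.8788 × (8 − 91) = 18.06 → 18
B = 238 + 0.8788 × (243 − 238) = 242.394 → 242

(45, 18, 242)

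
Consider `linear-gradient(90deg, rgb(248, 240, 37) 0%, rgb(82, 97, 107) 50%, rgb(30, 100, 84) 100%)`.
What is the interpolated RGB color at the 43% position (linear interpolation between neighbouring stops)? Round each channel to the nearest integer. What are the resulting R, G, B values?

43% lies between the 0% and 50% stops, so the local fraction is t = (43 − 0)/(50 − 0) = 43/50 ≈ 0.86.
R = 248 + 0.86 × (82 − 248) = 105.24 → 105
G = 240 + 0.86 × (97 − 240) = 117.02 → 117
B = 37 + 0.86 × (107 − 37) = 97.2 → 97

(105, 117, 97)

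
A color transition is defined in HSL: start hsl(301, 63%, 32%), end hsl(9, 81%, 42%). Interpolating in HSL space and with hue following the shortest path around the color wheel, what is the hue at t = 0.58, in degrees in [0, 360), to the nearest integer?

340

Hue: 9 − 301 = -292°, but |-292| > 180 so the shorter arc goes the other way: Δh = -292 + 360 = 68°.
H = 301 + 0.58 × (68) = 340.44 → 340°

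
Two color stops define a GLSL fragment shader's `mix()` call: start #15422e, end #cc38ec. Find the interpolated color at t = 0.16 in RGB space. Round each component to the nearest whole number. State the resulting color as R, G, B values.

#15422e → (21, 66, 46); #cc38ec → (204, 56, 236).
R = 21 + 0.16 × (204 − 21) = 21 + 0.16 × 183 = 50.28 → 50
G = 66 + 0.16 × (56 − 66) = 66 + 0.16 × -10 = 64.4 → 64
B = 46 + 0.16 × (236 − 46) = 46 + 0.16 × 190 = 76.4 → 76
So the blended color is (50, 64, 76), about #32404c.

(50, 64, 76)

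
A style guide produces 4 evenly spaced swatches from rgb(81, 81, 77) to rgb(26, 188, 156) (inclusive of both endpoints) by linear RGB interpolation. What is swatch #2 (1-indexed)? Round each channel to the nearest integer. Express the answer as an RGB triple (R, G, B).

(63, 117, 103)

With 4 swatches and endpoints inclusive, swatch 2 sits at t = (2 − 1)/(4 − 1) = 1/3 ≈ 0.3333.
R = 81 + 0.3333 × (26 − 81) = 62.669 → 63
G = 81 + 0.3333 × (188 − 81) = 116.663 → 117
B = 77 + 0.3333 × (156 − 77) = 103.331 → 103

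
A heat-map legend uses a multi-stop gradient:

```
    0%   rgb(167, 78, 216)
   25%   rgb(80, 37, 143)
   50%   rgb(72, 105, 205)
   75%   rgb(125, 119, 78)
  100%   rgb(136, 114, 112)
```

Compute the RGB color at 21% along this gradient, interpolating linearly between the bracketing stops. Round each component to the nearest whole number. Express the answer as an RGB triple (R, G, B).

21% lies between the 0% and 25% stops, so the local fraction is t = (21 − 0)/(25 − 0) = 21/25 ≈ 0.84.
R = 167 + 0.84 × (80 − 167) = 93.92 → 94
G = 78 + 0.84 × (37 − 78) = 43.56 → 44
B = 216 + 0.84 × (143 − 216) = 154.68 → 155

(94, 44, 155)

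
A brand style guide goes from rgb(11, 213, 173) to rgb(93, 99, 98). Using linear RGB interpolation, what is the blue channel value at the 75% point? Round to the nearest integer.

117

B = 173 + 0.75 × (98 − 173) = 116.75 → 117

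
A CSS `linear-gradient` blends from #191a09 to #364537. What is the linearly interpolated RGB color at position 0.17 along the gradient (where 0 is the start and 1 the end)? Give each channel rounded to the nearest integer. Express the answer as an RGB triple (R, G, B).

(30, 33, 17)

#191a09 → (25, 26, 9); #364537 → (54, 69, 55).
R = 25 + 0.17 × (54 − 25) = 25 + 0.17 × 29 = 29.93 → 30
G = 26 + 0.17 × (69 − 26) = 26 + 0.17 × 43 = 33.31 → 33
B = 9 + 0.17 × (55 − 9) = 9 + 0.17 × 46 = 16.82 → 17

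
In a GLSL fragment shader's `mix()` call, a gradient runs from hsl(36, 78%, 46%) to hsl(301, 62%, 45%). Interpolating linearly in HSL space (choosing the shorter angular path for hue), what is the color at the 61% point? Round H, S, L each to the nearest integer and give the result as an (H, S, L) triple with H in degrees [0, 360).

(338, 68, 45)

Hue: 301 − 36 = 265°, but |265| > 180 so the shorter arc goes the other way: Δh = 265 − 360 = -95°.
H = 36 + 0.61 × (-95) = -21.95 → -22 → -22 mod 360 = 338°
S = 78 + 0.61 × (62 − 78) = 68.24 → 68%
L = 46 + 0.61 × (45 − 46) = 45.39 → 45%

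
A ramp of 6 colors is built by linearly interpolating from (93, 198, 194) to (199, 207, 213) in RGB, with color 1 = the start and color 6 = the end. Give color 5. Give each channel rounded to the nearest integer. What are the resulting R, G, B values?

(178, 205, 209)

With 6 swatches and endpoints inclusive, swatch 5 sits at t = (5 − 1)/(6 − 1) = 4/5 ≈ 0.8.
R = 93 + 0.8 × (199 − 93) = 177.8 → 178
G = 198 + 0.8 × (207 − 198) = 205.2 → 205
B = 194 + 0.8 × (213 − 194) = 209.2 → 209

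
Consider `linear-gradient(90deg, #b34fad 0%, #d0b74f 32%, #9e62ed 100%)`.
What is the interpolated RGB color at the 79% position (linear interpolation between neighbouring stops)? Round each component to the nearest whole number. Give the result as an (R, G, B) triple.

79% lies between the 32% and 100% stops, so the local fraction is t = (79 − 32)/(100 − 32) = 47/68 ≈ 0.6912.
#d0b74f → (208, 183, 79); #9e62ed → (158, 98, 237).
R = 208 + 0.6912 × (158 − 208) = 173.44 → 173
G = 183 + 0.6912 × (98 − 183) = 124.248 → 124
B = 79 + 0.6912 × (237 − 79) = 188.21 → 188

(173, 124, 188)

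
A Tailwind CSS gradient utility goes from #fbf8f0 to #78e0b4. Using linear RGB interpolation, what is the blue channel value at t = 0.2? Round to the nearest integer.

228

B₁ = 240 (from #fbf8f0), B₂ = 180 (from #78e0b4).
B = 240 + 0.2 × (180 − 240) = 228 → 228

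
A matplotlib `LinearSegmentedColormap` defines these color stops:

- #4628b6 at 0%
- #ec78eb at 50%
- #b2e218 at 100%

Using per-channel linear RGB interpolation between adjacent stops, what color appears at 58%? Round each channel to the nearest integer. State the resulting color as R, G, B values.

58% lies between the 50% and 100% stops, so the local fraction is t = (58 − 50)/(100 − 50) = 8/50 ≈ 0.16.
#ec78eb → (236, 120, 235); #b2e218 → (178, 226, 24).
R = 236 + 0.16 × (178 − 236) = 226.72 → 227
G = 120 + 0.16 × (226 − 120) = 136.96 → 137
B = 235 + 0.16 × (24 − 235) = 201.24 → 201

(227, 137, 201)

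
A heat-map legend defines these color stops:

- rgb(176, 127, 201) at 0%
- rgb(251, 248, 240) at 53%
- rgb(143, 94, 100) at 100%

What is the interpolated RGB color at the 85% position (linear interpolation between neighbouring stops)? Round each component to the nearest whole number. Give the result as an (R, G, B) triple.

85% lies between the 53% and 100% stops, so the local fraction is t = (85 − 53)/(100 − 53) = 32/47 ≈ 0.6809.
R = 251 + 0.6809 × (143 − 251) = 177.463 → 177
G = 248 + 0.6809 × (94 − 248) = 143.141 → 143
B = 240 + 0.6809 × (100 − 240) = 144.674 → 145

(177, 143, 145)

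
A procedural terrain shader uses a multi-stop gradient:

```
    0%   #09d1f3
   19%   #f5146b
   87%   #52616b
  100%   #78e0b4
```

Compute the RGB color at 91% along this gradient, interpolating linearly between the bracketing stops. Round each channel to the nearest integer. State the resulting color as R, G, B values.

(94, 136, 129)

91% lies between the 87% and 100% stops, so the local fraction is t = (91 − 87)/(100 − 87) = 4/13 ≈ 0.3077.
#52616b → (82, 97, 107); #78e0b4 → (120, 224, 180).
R = 82 + 0.3077 × (120 − 82) = 93.693 → 94
G = 97 + 0.3077 × (224 − 97) = 136.078 → 136
B = 107 + 0.3077 × (180 − 107) = 129.462 → 129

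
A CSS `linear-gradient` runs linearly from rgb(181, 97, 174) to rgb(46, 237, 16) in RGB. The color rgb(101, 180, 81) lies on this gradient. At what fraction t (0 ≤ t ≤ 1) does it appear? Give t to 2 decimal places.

0.59

Invert the lerp on the B channel (largest span, 158): t = (81 − 174) / (16 − 174) = -93/-158 = 0.58861.
Check on R: (101 − 181)/(46 − 181) = 0.5926 ✓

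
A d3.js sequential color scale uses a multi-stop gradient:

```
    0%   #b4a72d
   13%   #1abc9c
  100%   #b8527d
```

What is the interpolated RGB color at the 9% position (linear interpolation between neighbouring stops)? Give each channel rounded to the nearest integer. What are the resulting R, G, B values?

9% lies between the 0% and 13% stops, so the local fraction is t = (9 − 0)/(13 − 0) = 9/13 ≈ 0.6923.
#b4a72d → (180, 167, 45); #1abc9c → (26, 188, 156).
R = 180 + 0.6923 × (26 − 180) = 73.386 → 73
G = 167 + 0.6923 × (188 − 167) = 181.538 → 182
B = 45 + 0.6923 × (156 − 45) = 121.845 → 122

(73, 182, 122)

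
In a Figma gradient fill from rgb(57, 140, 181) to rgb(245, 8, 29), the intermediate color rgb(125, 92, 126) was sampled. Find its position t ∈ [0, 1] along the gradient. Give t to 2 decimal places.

0.36

Invert the lerp on the R channel (largest span, 188): t = (125 − 57) / (245 − 57) = 68/188 = 0.3617.
Check on G: (92 − 140)/(8 − 140) = 0.3636 ✓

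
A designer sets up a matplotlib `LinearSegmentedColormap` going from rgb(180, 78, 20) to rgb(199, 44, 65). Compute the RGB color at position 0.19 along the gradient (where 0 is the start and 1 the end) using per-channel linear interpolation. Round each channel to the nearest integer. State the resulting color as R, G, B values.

(184, 72, 29)

R = 180 + 0.19 × (199 − 180) = 180 + 0.19 × 19 = 183.61 → 184
G = 78 + 0.19 × (44 − 78) = 78 + 0.19 × -34 = 71.54 → 72
B = 20 + 0.19 × (65 − 20) = 20 + 0.19 × 45 = 28.55 → 29
So the blended color is (184, 72, 29), about #b8481d.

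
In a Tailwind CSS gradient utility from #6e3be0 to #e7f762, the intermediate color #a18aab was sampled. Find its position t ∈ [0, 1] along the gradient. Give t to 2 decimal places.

0.42

Invert the lerp on the G channel (largest span, 188): t = (138 − 59) / (247 − 59) = 79/188 = 0.42021.
Check on R: (161 − 110)/(231 − 110) = 0.4215 ✓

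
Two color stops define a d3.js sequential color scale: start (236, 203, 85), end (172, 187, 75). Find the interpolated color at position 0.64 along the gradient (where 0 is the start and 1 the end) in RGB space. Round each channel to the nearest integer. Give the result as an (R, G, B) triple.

(195, 193, 79)

R = 236 + 0.64 × (172 − 236) = 236 + 0.64 × -64 = 195.04 → 195
G = 203 + 0.64 × (187 − 203) = 203 + 0.64 × -16 = 192.76 → 193
B = 85 + 0.64 × (75 − 85) = 85 + 0.64 × -10 = 78.6 → 79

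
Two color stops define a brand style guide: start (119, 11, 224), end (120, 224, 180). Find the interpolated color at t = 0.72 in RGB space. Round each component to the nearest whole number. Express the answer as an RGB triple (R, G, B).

(120, 164, 192)

R = 119 + 0.72 × (120 − 119) = 119 + 0.72 × 1 = 119.72 → 120
G = 11 + 0.72 × (224 − 11) = 11 + 0.72 × 213 = 164.36 → 164
B = 224 + 0.72 × (180 − 224) = 224 + 0.72 × -44 = 192.32 → 192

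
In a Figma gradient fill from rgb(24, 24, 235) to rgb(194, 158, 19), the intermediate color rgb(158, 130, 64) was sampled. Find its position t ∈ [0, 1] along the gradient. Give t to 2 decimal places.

Invert the lerp on the B channel (largest span, 216): t = (64 − 235) / (19 − 235) = -171/-216 = 0.79167.
Check on R: (158 − 24)/(194 − 24) = 0.7882 ✓

0.79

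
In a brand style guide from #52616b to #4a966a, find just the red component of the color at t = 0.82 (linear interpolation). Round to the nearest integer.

R₁ = 82 (from #52616b), R₂ = 74 (from #4a966a).
R = 82 + 0.82 × (74 − 82) = 75.44 → 75

75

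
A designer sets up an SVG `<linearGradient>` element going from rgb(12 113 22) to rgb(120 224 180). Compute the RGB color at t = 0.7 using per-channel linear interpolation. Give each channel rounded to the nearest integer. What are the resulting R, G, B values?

(88, 191, 133)

R = 12 + 0.7 × (120 − 12) = 12 + 0.7 × 108 = 87.6 → 88
G = 113 + 0.7 × (224 − 113) = 113 + 0.7 × 111 = 190.7 → 191
B = 22 + 0.7 × (180 − 22) = 22 + 0.7 × 158 = 132.6 → 133
So the blended color is (88, 191, 133), about #58bf85.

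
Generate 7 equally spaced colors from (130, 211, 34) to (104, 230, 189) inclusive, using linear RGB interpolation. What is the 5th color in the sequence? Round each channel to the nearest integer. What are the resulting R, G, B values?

(113, 224, 137)

With 7 swatches and endpoints inclusive, swatch 5 sits at t = (5 − 1)/(7 − 1) = 4/6 ≈ 0.6667.
R = 130 + 0.6667 × (104 − 130) = 112.666 → 113
G = 211 + 0.6667 × (230 − 211) = 223.667 → 224
B = 34 + 0.6667 × (189 − 34) = 137.339 → 137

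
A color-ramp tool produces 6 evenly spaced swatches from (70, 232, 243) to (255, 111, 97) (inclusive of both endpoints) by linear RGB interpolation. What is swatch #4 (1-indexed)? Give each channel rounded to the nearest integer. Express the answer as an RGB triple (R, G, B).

(181, 159, 155)

With 6 swatches and endpoints inclusive, swatch 4 sits at t = (4 − 1)/(6 − 1) = 3/5 ≈ 0.6.
R = 70 + 0.6 × (255 − 70) = 181 → 181
G = 232 + 0.6 × (111 − 232) = 159.4 → 159
B = 243 + 0.6 × (97 − 243) = 155.4 → 155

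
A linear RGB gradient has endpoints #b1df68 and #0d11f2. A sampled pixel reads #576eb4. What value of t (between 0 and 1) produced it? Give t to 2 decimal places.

0.55

Invert the lerp on the G channel (largest span, 206): t = (110 − 223) / (17 − 223) = -113/-206 = 0.54854.
Check on R: (87 − 177)/(13 − 177) = 0.5488 ✓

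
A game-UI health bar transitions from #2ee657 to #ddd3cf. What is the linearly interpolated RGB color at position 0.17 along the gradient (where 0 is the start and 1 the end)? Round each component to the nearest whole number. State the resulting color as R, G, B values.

(76, 227, 107)

#2ee657 → (46, 230, 87); #ddd3cf → (221, 211, 207).
R = 46 + 0.17 × (221 − 46) = 46 + 0.17 × 175 = 75.75 → 76
G = 230 + 0.17 × (211 − 230) = 230 + 0.17 × -19 = 226.77 → 227
B = 87 + 0.17 × (207 − 87) = 87 + 0.17 × 120 = 107.4 → 107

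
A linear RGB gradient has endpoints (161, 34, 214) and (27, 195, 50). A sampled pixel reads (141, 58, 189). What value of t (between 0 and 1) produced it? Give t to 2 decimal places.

0.15

Invert the lerp on the B channel (largest span, 164): t = (189 − 214) / (50 − 214) = -25/-164 = 0.15244.
Check on R: (141 − 161)/(27 − 161) = 0.1493 ✓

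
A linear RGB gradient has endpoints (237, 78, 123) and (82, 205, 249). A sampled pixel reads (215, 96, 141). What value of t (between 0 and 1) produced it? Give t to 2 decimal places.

0.14

Invert the lerp on the R channel (largest span, 155): t = (215 − 237) / (82 − 237) = -22/-155 = 0.14194.
Check on G: (96 − 78)/(205 − 78) = 0.1417 ✓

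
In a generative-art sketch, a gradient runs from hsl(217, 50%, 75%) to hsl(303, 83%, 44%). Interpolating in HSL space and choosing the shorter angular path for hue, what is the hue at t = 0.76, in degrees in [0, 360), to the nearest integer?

Hue arc: Δh = 303 − 217 = 86° (|Δh| ≤ 180, already the shorter path).
H = 217 + 0.76 × (86) = 282.36 → 282°

282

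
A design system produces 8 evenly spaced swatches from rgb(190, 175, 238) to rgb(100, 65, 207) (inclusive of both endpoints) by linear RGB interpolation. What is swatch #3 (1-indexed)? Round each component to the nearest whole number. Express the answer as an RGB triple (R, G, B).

(164, 144, 229)

With 8 swatches and endpoints inclusive, swatch 3 sits at t = (3 − 1)/(8 − 1) = 2/7 ≈ 0.2857.
R = 190 + 0.2857 × (100 − 190) = 164.287 → 164
G = 175 + 0.2857 × (65 − 175) = 143.573 → 144
B = 238 + 0.2857 × (207 − 238) = 229.143 → 229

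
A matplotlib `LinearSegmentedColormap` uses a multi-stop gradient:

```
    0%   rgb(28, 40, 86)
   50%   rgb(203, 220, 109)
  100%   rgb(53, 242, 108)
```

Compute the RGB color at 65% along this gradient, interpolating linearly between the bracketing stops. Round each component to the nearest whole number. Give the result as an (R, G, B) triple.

65% lies between the 50% and 100% stops, so the local fraction is t = (65 − 50)/(100 − 50) = 15/50 ≈ 0.3.
R = 203 + 0.3 × (53 − 203) = 158 → 158
G = 220 + 0.3 × (242 − 220) = 226.6 → 227
B = 109 + 0.3 × (108 − 109) = 108.7 → 109

(158, 227, 109)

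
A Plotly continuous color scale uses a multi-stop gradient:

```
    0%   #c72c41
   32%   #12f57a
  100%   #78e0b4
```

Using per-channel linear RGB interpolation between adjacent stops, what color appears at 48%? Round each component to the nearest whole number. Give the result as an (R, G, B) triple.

48% lies between the 32% and 100% stops, so the local fraction is t = (48 − 32)/(100 − 32) = 16/68 ≈ 0.2353.
#12f57a → (18, 245, 122); #78e0b4 → (120, 224, 180).
R = 18 + 0.2353 × (120 − 18) = 42.001 → 42
G = 245 + 0.2353 × (224 − 245) = 240.059 → 240
B = 122 + 0.2353 × (180 − 122) = 135.647 → 136

(42, 240, 136)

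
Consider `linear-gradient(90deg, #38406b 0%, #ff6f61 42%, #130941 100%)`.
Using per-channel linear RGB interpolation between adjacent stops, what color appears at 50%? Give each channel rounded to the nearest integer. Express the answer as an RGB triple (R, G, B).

(222, 97, 93)

50% lies between the 42% and 100% stops, so the local fraction is t = (50 − 42)/(100 − 42) = 8/58 ≈ 0.1379.
#ff6f61 → (255, 111, 97); #130941 → (19, 9, 65).
R = 255 + 0.1379 × (19 − 255) = 222.456 → 222
G = 111 + 0.1379 × (9 − 111) = 96.934 → 97
B = 97 + 0.1379 × (65 − 97) = 92.587 → 93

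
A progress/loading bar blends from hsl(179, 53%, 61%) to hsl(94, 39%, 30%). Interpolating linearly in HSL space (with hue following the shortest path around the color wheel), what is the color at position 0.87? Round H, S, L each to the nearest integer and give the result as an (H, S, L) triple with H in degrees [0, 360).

Hue arc: Δh = 94 − 179 = -85° (|Δh| ≤ 180, already the shorter path).
H = 179 + 0.87 × (-85) = 105.05 → 105°
S = 53 + 0.87 × (39 − 53) = 40.82 → 41%
L = 61 + 0.87 × (30 − 61) = 34.03 → 34%

(105, 41, 34)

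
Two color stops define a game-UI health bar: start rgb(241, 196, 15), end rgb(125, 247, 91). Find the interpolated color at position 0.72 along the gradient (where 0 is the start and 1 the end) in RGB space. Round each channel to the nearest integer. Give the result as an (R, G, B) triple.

R = 241 + 0.72 × (125 − 241) = 241 + 0.72 × -116 = 157.48 → 157
G = 196 + 0.72 × (247 − 196) = 196 + 0.72 × 51 = 232.72 → 233
B = 15 + 0.72 × (91 − 15) = 15 + 0.72 × 76 = 69.72 → 70

(157, 233, 70)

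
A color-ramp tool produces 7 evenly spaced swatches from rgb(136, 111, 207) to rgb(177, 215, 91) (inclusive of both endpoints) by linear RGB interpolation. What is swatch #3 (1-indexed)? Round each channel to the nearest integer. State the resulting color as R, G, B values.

(150, 146, 168)

With 7 swatches and endpoints inclusive, swatch 3 sits at t = (3 − 1)/(7 − 1) = 2/6 ≈ 0.3333.
R = 136 + 0.3333 × (177 − 136) = 149.665 → 150
G = 111 + 0.3333 × (215 − 111) = 145.663 → 146
B = 207 + 0.3333 × (91 − 207) = 168.337 → 168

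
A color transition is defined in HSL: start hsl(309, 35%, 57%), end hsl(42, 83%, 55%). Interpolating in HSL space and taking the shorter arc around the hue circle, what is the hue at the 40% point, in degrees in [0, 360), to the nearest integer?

346

Hue: 42 − 309 = -267°, but |-267| > 180 so the shorter arc goes the other way: Δh = -267 + 360 = 93°.
H = 309 + 0.4 × (93) = 346.2 → 346°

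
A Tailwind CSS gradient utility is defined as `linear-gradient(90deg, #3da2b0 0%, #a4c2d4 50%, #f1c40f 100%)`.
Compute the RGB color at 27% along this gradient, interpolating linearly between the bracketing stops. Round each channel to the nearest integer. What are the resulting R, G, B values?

27% lies between the 0% and 50% stops, so the local fraction is t = (27 − 0)/(50 − 0) = 27/50 ≈ 0.54.
#3da2b0 → (61, 162, 176); #a4c2d4 → (164, 194, 212).
R = 61 + 0.54 × (164 − 61) = 116.62 → 117
G = 162 + 0.54 × (194 − 162) = 179.28 → 179
B = 176 + 0.54 × (212 − 176) = 195.44 → 195

(117, 179, 195)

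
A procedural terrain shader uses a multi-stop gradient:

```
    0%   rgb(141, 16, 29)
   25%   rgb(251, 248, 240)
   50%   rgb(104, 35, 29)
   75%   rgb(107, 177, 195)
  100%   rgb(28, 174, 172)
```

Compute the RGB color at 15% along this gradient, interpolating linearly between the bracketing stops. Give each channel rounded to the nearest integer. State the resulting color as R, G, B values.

(207, 155, 156)

15% lies between the 0% and 25% stops, so the local fraction is t = (15 − 0)/(25 − 0) = 15/25 ≈ 0.6.
R = 141 + 0.6 × (251 − 141) = 207 → 207
G = 16 + 0.6 × (248 − 16) = 155.2 → 155
B = 29 + 0.6 × (240 − 29) = 155.6 → 156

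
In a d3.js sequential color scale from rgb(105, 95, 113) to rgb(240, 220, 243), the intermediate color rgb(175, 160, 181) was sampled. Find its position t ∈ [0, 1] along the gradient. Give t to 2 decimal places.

0.52

Invert the lerp on the R channel (largest span, 135): t = (175 − 105) / (240 − 105) = 70/135 = 0.51852.
Check on G: (160 − 95)/(220 − 95) = 0.52 ✓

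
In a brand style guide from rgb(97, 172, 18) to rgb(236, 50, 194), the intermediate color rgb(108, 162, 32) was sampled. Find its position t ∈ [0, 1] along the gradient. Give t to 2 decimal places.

0.08

Invert the lerp on the B channel (largest span, 176): t = (32 − 18) / (194 − 18) = 14/176 = 0.079545.
Check on R: (108 − 97)/(236 − 97) = 0.07914 ✓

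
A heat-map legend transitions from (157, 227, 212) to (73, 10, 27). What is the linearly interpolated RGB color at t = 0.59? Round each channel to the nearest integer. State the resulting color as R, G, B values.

(107, 99, 103)

R = 157 + 0.59 × (73 − 157) = 157 + 0.59 × -84 = 107.44 → 107
G = 227 + 0.59 × (10 − 227) = 227 + 0.59 × -217 = 98.97 → 99
B = 212 + 0.59 × (27 − 212) = 212 + 0.59 × -185 = 102.85 → 103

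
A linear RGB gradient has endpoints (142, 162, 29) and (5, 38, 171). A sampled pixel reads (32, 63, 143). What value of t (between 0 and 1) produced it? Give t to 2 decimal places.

0.80

Invert the lerp on the B channel (largest span, 142): t = (143 − 29) / (171 − 29) = 114/142 = 0.80282.
Check on R: (32 − 142)/(5 − 142) = 0.8029 ✓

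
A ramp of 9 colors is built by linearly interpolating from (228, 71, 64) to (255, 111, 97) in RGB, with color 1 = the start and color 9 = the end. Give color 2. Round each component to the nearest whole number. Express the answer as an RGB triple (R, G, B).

(231, 76, 68)

With 9 swatches and endpoints inclusive, swatch 2 sits at t = (2 − 1)/(9 − 1) = 1/8 ≈ 0.125.
R = 228 + 0.125 × (255 − 228) = 231.375 → 231
G = 71 + 0.125 × (111 − 71) = 76 → 76
B = 64 + 0.125 × (97 − 64) = 68.125 → 68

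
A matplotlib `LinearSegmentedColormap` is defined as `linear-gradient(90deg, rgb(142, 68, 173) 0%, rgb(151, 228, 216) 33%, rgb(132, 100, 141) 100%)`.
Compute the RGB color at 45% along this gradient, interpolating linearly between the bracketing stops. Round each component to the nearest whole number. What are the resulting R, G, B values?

(148, 205, 203)

45% lies between the 33% and 100% stops, so the local fraction is t = (45 − 33)/(100 − 33) = 12/67 ≈ 0.1791.
R = 151 + 0.1791 × (132 − 151) = 147.597 → 148
G = 228 + 0.1791 × (100 − 228) = 205.075 → 205
B = 216 + 0.1791 × (141 − 216) = 202.567 → 203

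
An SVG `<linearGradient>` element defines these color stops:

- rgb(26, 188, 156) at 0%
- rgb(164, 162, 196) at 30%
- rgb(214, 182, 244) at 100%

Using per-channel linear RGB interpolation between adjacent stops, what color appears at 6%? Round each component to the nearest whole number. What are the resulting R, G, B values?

(54, 183, 164)

6% lies between the 0% and 30% stops, so the local fraction is t = (6 − 0)/(30 − 0) = 6/30 ≈ 0.2.
R = 26 + 0.2 × (164 − 26) = 53.6 → 54
G = 188 + 0.2 × (162 − 188) = 182.8 → 183
B = 156 + 0.2 × (196 − 156) = 164 → 164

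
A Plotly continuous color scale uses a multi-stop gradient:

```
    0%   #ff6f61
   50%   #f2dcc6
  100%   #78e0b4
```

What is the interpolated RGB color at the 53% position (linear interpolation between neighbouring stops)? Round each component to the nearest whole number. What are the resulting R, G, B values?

53% lies between the 50% and 100% stops, so the local fraction is t = (53 − 50)/(100 − 50) = 3/50 ≈ 0.06.
#f2dcc6 → (242, 220, 198); #78e0b4 → (120, 224, 180).
R = 242 + 0.06 × (120 − 242) = 234.68 → 235
G = 220 + 0.06 × (224 − 220) = 220.24 → 220
B = 198 + 0.06 × (180 − 198) = 196.92 → 197

(235, 220, 197)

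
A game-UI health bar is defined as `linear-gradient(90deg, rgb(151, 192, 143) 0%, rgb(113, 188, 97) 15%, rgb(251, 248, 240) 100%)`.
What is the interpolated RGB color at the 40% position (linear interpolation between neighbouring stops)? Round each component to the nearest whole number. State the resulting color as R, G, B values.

40% lies between the 15% and 100% stops, so the local fraction is t = (40 − 15)/(100 − 15) = 25/85 ≈ 0.2941.
R = 113 + 0.2941 × (251 − 113) = 153.586 → 154
G = 188 + 0.2941 × (248 − 188) = 205.646 → 206
B = 97 + 0.2941 × (240 − 97) = 139.056 → 139

(154, 206, 139)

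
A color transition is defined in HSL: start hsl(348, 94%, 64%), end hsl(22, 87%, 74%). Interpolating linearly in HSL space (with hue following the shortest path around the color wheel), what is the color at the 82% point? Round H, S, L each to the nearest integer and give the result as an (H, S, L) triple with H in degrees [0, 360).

(16, 88, 72)

Hue: 22 − 348 = -326°, but |-326| > 180 so the shorter arc goes the other way: Δh = -326 + 360 = 34°.
H = 348 + 0.82 × (34) = 375.88 → 376 → 376 mod 360 = 16°
S = 94 + 0.82 × (87 − 94) = 88.26 → 88%
L = 64 + 0.82 × (74 − 64) = 72.2 → 72%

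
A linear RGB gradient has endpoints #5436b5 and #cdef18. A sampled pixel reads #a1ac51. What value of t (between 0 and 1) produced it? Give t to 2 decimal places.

0.64

Invert the lerp on the G channel (largest span, 185): t = (172 − 54) / (239 − 54) = 118/185 = 0.63784.
Check on R: (161 − 84)/(205 − 84) = 0.6364 ✓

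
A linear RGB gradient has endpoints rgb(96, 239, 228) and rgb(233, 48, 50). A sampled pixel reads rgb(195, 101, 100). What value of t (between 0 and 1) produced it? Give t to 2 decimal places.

0.72

Invert the lerp on the G channel (largest span, 191): t = (101 − 239) / (48 − 239) = -138/-191 = 0.72251.
Check on R: (195 − 96)/(233 − 96) = 0.7226 ✓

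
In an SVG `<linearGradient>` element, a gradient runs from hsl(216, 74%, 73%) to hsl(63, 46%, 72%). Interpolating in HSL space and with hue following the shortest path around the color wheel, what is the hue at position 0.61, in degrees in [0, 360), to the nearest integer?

Hue arc: Δh = 63 − 216 = -153° (|Δh| ≤ 180, already the shorter path).
H = 216 + 0.61 × (-153) = 122.67 → 123°

123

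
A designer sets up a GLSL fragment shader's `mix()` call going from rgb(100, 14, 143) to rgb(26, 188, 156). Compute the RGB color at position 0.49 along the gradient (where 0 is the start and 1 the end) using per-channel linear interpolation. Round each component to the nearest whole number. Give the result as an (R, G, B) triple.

R = 100 + 0.49 × (26 − 100) = 100 + 0.49 × -74 = 63.74 → 64
G = 14 + 0.49 × (188 − 14) = 14 + 0.49 × 174 = 99.26 → 99
B = 143 + 0.49 × (156 − 143) = 143 + 0.49 × 13 = 149.37 → 149

(64, 99, 149)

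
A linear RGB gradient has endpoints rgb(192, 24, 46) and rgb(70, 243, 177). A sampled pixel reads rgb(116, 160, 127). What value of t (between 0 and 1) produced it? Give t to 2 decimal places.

0.62

Invert the lerp on the G channel (largest span, 219): t = (160 − 24) / (243 − 24) = 136/219 = 0.621.
Check on R: (116 − 192)/(70 − 192) = 0.623 ✓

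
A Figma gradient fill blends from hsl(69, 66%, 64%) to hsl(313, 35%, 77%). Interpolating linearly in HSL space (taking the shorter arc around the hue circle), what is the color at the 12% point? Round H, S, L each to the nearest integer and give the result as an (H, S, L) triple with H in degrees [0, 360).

(55, 62, 66)

Hue: 313 − 69 = 244°, but |244| > 180 so the shorter arc goes the other way: Δh = 244 − 360 = -116°.
H = 69 + 0.12 × (-116) = 55.08 → 55°
S = 66 + 0.12 × (35 − 66) = 62.28 → 62%
L = 64 + 0.12 × (77 − 64) = 65.56 → 66%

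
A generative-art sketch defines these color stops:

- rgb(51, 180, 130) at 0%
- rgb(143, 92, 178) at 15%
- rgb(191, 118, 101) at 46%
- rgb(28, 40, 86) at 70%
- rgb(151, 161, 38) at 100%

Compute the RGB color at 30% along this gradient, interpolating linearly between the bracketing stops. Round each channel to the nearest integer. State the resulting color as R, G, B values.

(166, 105, 141)

30% lies between the 15% and 46% stops, so the local fraction is t = (30 − 15)/(46 − 15) = 15/31 ≈ 0.4839.
R = 143 + 0.4839 × (191 − 143) = 166.227 → 166
G = 92 + 0.4839 × (118 − 92) = 104.581 → 105
B = 178 + 0.4839 × (101 − 178) = 140.74 → 141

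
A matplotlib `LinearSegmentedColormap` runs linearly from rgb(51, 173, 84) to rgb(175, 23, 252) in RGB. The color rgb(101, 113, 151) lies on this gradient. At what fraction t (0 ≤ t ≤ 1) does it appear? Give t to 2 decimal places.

Invert the lerp on the B channel (largest span, 168): t = (151 − 84) / (252 − 84) = 67/168 = 0.39881.
Check on R: (101 − 51)/(175 − 51) = 0.4032 ✓

0.40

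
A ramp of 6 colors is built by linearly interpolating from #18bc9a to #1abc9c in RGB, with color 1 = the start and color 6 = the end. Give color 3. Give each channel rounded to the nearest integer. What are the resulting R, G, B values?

(25, 188, 155)

With 6 swatches and endpoints inclusive, swatch 3 sits at t = (3 − 1)/(6 − 1) = 2/5 ≈ 0.4.
#18bc9a → (24, 188, 154); #1abc9c → (26, 188, 156).
R = 24 + 0.4 × (26 − 24) = 24.8 → 25
G = 188 + 0.4 × (188 − 188) = 188 → 188
B = 154 + 0.4 × (156 − 154) = 154.8 → 155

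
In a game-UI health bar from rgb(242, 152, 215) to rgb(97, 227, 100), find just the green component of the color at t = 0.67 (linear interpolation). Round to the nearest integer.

G = 152 + 0.67 × (227 − 152) = 202.25 → 202

202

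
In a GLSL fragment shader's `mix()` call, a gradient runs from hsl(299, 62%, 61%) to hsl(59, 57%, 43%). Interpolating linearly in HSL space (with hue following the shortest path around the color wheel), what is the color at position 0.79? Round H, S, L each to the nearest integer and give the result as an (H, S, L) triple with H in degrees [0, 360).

(34, 58, 47)

Hue: 59 − 299 = -240°, but |-240| > 180 so the shorter arc goes the other way: Δh = -240 + 360 = 120°.
H = 299 + 0.79 × (120) = 393.8 → 394 → 394 mod 360 = 34°
S = 62 + 0.79 × (57 − 62) = 58.05 → 58%
L = 61 + 0.79 × (43 − 61) = 46.78 → 47%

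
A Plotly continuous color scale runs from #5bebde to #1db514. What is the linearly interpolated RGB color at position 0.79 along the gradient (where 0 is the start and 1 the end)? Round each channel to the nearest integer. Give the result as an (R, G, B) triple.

#5bebde → (91, 235, 222); #1db514 → (29, 181, 20).
R = 91 + 0.79 × (29 − 91) = 91 + 0.79 × -62 = 42.02 → 42
G = 235 + 0.79 × (181 − 235) = 235 + 0.79 × -54 = 192.34 → 192
B = 222 + 0.79 × (20 − 222) = 222 + 0.79 × -202 = 62.42 → 62

(42, 192, 62)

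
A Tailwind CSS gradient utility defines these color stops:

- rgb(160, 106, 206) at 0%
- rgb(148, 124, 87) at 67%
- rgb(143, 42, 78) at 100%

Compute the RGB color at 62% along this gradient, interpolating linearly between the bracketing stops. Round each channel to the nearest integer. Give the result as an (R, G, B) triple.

62% lies between the 0% and 67% stops, so the local fraction is t = (62 − 0)/(67 − 0) = 62/67 ≈ 0.9254.
R = 160 + 0.9254 × (148 − 160) = 148.895 → 149
G = 106 + 0.9254 × (124 − 106) = 122.657 → 123
B = 206 + 0.9254 × (87 − 206) = 95.877 → 96

(149, 123, 96)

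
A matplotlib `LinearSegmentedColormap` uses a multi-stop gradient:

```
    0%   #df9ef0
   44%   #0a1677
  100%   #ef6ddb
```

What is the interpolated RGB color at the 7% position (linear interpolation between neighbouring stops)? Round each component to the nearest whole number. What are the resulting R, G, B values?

(189, 136, 221)

7% lies between the 0% and 44% stops, so the local fraction is t = (7 − 0)/(44 − 0) = 7/44 ≈ 0.1591.
#df9ef0 → (223, 158, 240); #0a1677 → (10, 22, 119).
R = 223 + 0.1591 × (10 − 223) = 189.112 → 189
G = 158 + 0.1591 × (22 − 158) = 136.362 → 136
B = 240 + 0.1591 × (119 − 240) = 220.749 → 221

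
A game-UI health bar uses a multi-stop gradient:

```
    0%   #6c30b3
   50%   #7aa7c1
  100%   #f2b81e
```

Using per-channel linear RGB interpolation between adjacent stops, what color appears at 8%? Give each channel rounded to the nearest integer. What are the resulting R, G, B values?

8% lies between the 0% and 50% stops, so the local fraction is t = (8 − 0)/(50 − 0) = 8/50 ≈ 0.16.
#6c30b3 → (108, 48, 179); #7aa7c1 → (122, 167, 193).
R = 108 + 0.16 × (122 − 108) = 110.24 → 110
G = 48 + 0.16 × (167 − 48) = 67.04 → 67
B = 179 + 0.16 × (193 − 179) = 181.24 → 181

(110, 67, 181)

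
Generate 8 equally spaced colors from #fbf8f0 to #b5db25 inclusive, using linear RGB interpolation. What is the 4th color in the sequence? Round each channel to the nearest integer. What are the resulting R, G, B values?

With 8 swatches and endpoints inclusive, swatch 4 sits at t = (4 − 1)/(8 − 1) = 3/7 ≈ 0.4286.
#fbf8f0 → (251, 248, 240); #b5db25 → (181, 219, 37).
R = 251 + 0.4286 × (181 − 251) = 220.998 → 221
G = 248 + 0.4286 × (219 − 248) = 235.571 → 236
B = 240 + 0.4286 × (37 − 240) = 152.994 → 153

(221, 236, 153)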